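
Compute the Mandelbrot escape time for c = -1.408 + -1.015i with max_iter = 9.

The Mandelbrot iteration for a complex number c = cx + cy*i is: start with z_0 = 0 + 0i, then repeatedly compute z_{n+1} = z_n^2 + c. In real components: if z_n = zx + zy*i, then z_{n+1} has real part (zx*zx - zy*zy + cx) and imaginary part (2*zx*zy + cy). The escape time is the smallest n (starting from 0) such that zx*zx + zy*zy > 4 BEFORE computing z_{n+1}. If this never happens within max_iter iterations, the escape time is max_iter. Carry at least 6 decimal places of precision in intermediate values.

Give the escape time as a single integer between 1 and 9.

z_0 = 0 + 0i, c = -1.4080 + -1.0150i
Iter 1: z = -1.4080 + -1.0150i, |z|^2 = 3.0127
Iter 2: z = -0.4558 + 1.8432i, |z|^2 = 3.6053
Iter 3: z = -4.5978 + -2.6952i, |z|^2 = 28.4038
Escaped at iteration 3

Answer: 3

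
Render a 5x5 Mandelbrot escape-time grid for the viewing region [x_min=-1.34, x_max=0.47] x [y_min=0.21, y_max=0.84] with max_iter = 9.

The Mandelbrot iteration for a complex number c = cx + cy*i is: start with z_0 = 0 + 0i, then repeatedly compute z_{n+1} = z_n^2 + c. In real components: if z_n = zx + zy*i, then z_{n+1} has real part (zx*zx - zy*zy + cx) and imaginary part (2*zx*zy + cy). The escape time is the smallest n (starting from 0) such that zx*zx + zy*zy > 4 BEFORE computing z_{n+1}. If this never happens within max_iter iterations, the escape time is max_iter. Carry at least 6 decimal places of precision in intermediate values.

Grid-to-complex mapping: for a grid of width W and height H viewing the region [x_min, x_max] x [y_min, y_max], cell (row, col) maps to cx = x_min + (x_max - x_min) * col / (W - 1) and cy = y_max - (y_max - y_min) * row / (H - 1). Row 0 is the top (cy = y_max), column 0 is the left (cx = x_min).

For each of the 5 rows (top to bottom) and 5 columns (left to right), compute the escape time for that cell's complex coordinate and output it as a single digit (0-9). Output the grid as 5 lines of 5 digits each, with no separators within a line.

(row=0, col=0): c = -1.3400 + 0.8400i → escape time 3
(row=0, col=1): c = -0.8875 + 0.8400i → escape time 3
(row=0, col=2): c = -0.4350 + 0.8400i → escape time 5
(row=0, col=3): c = 0.0175 + 0.8400i → escape time 9
(row=0, col=4): c = 0.4700 + 0.8400i → escape time 3
(row=1, col=0): c = -1.3400 + 0.6825i → escape time 3
(row=1, col=1): c = -0.8875 + 0.6825i → escape time 4
(row=1, col=2): c = -0.4350 + 0.6825i → escape time 9
(row=1, col=3): c = 0.0175 + 0.6825i → escape time 9
(row=1, col=4): c = 0.4700 + 0.6825i → escape time 4
(row=2, col=0): c = -1.3400 + 0.5250i → escape time 3
(row=2, col=1): c = -0.8875 + 0.5250i → escape time 5
(row=2, col=2): c = -0.4350 + 0.5250i → escape time 9
(row=2, col=3): c = 0.0175 + 0.5250i → escape time 9
(row=2, col=4): c = 0.4700 + 0.5250i → escape time 5
(row=3, col=0): c = -1.3400 + 0.3675i → escape time 6
(row=3, col=1): c = -0.8875 + 0.3675i → escape time 7
(row=3, col=2): c = -0.4350 + 0.3675i → escape time 9
(row=3, col=3): c = 0.0175 + 0.3675i → escape time 9
(row=3, col=4): c = 0.4700 + 0.3675i → escape time 8
(row=4, col=0): c = -1.3400 + 0.2100i → escape time 7
(row=4, col=1): c = -0.8875 + 0.2100i → escape time 9
(row=4, col=2): c = -0.4350 + 0.2100i → escape time 9
(row=4, col=3): c = 0.0175 + 0.2100i → escape time 9
(row=4, col=4): c = 0.4700 + 0.2100i → escape time 6

Answer: 33593
34994
35995
67998
79996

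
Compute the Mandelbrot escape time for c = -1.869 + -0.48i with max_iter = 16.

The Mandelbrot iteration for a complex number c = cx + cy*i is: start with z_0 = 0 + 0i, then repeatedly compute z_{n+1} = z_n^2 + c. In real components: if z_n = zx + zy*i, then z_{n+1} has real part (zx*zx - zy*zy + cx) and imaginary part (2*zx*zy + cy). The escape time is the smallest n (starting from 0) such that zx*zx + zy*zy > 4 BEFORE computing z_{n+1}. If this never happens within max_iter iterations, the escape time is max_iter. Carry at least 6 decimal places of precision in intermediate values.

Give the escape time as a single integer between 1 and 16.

z_0 = 0 + 0i, c = -1.8690 + -0.4800i
Iter 1: z = -1.8690 + -0.4800i, |z|^2 = 3.7236
Iter 2: z = 1.3938 + 1.3142i, |z|^2 = 3.6698
Iter 3: z = -1.6537 + 3.1835i, |z|^2 = 12.8691
Escaped at iteration 3

Answer: 3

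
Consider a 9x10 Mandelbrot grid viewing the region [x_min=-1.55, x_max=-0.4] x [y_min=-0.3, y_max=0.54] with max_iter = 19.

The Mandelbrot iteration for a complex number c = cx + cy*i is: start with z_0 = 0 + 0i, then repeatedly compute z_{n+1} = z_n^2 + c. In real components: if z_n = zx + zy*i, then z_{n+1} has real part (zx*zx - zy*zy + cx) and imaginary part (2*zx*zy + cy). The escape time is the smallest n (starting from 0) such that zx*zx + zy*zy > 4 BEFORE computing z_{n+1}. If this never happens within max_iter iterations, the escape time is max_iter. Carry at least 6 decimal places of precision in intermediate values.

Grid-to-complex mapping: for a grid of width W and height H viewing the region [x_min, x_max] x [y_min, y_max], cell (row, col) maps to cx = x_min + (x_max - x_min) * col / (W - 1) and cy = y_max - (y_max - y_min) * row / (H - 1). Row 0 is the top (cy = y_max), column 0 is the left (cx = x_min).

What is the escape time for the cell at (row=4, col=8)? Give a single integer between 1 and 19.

z_0 = 0 + 0i, c = -0.4000 + 0.1667i
Iter 1: z = -0.4000 + 0.1667i, |z|^2 = 0.1878
Iter 2: z = -0.2678 + 0.0333i, |z|^2 = 0.0728
Iter 3: z = -0.3294 + 0.1488i, |z|^2 = 0.1307
Iter 4: z = -0.3136 + 0.0686i, |z|^2 = 0.1031
Iter 5: z = -0.3063 + 0.1236i, |z|^2 = 0.1091
Iter 6: z = -0.3214 + 0.0909i, |z|^2 = 0.1116
Iter 7: z = -0.3049 + 0.1082i, |z|^2 = 0.1047
Iter 8: z = -0.3187 + 0.1007i, |z|^2 = 0.1117
Iter 9: z = -0.3086 + 0.1025i, |z|^2 = 0.1057
Iter 10: z = -0.3153 + 0.1034i, |z|^2 = 0.1101
Iter 11: z = -0.3113 + 0.1015i, |z|^2 = 0.1072
Iter 12: z = -0.3134 + 0.1035i, |z|^2 = 0.1089
Iter 13: z = -0.3125 + 0.1018i, |z|^2 = 0.1080
Iter 14: z = -0.3127 + 0.1030i, |z|^2 = 0.1084
Iter 15: z = -0.3128 + 0.1022i, |z|^2 = 0.1083
Iter 16: z = -0.3126 + 0.1027i, |z|^2 = 0.1083
Iter 17: z = -0.3128 + 0.1025i, |z|^2 = 0.1084
Iter 18: z = -0.3126 + 0.1026i, |z|^2 = 0.1083

Answer: 19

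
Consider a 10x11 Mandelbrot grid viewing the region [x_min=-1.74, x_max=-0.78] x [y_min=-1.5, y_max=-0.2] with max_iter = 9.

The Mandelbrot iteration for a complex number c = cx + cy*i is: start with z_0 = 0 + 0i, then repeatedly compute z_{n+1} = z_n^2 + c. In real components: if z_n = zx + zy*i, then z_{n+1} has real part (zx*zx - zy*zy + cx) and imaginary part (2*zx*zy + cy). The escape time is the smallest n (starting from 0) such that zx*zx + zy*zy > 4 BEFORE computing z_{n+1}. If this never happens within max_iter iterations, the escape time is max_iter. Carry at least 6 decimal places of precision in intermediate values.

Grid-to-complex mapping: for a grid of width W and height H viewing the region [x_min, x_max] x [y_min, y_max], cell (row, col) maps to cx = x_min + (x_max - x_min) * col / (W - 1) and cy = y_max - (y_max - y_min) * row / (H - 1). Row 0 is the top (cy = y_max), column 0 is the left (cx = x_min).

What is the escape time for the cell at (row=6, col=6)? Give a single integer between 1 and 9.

z_0 = 0 + 0i, c = -1.1000 + -0.9800i
Iter 1: z = -1.1000 + -0.9800i, |z|^2 = 2.1704
Iter 2: z = -0.8504 + 1.1760i, |z|^2 = 2.1062
Iter 3: z = -1.7598 + -2.9801i, |z|^2 = 11.9781
Escaped at iteration 3

Answer: 3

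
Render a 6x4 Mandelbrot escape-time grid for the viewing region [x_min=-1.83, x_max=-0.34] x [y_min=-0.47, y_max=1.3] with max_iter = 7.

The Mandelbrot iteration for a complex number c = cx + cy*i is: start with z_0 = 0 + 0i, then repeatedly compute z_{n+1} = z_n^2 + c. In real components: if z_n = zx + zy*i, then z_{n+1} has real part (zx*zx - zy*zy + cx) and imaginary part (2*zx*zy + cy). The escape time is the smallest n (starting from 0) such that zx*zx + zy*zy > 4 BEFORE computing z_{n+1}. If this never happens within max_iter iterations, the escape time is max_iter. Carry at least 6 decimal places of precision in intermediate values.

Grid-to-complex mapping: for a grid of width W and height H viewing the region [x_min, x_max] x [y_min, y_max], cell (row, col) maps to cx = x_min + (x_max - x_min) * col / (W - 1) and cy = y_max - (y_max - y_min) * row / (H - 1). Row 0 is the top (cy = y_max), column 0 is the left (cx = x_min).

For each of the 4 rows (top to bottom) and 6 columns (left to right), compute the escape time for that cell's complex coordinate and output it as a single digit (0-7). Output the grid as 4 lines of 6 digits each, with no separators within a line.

(row=0, col=0): c = -1.8300 + 1.3000i → escape time 1
(row=0, col=1): c = -1.5320 + 1.3000i → escape time 1
(row=0, col=2): c = -1.2340 + 1.3000i → escape time 2
(row=0, col=3): c = -0.9360 + 1.3000i → escape time 2
(row=0, col=4): c = -0.6380 + 1.3000i → escape time 3
(row=0, col=5): c = -0.3400 + 1.3000i → escape time 3
(row=1, col=0): c = -1.8300 + 0.7100i → escape time 2
(row=1, col=1): c = -1.5320 + 0.7100i → escape time 3
(row=1, col=2): c = -1.2340 + 0.7100i → escape time 3
(row=1, col=3): c = -0.9360 + 0.7100i → escape time 4
(row=1, col=4): c = -0.6380 + 0.7100i → escape time 6
(row=1, col=5): c = -0.3400 + 0.7100i → escape time 7
(row=2, col=0): c = -1.8300 + 0.1200i → escape time 4
(row=2, col=1): c = -1.5320 + 0.1200i → escape time 6
(row=2, col=2): c = -1.2340 + 0.1200i → escape time 7
(row=2, col=3): c = -0.9360 + 0.1200i → escape time 7
(row=2, col=4): c = -0.6380 + 0.1200i → escape time 7
(row=2, col=5): c = -0.3400 + 0.1200i → escape time 7
(row=3, col=0): c = -1.8300 + -0.4700i → escape time 3
(row=3, col=1): c = -1.5320 + -0.4700i → escape time 3
(row=3, col=2): c = -1.2340 + -0.4700i → escape time 5
(row=3, col=3): c = -0.9360 + -0.4700i → escape time 5
(row=3, col=4): c = -0.6380 + -0.4700i → escape time 7
(row=3, col=5): c = -0.3400 + -0.4700i → escape time 7

Answer: 112233
233467
467777
335577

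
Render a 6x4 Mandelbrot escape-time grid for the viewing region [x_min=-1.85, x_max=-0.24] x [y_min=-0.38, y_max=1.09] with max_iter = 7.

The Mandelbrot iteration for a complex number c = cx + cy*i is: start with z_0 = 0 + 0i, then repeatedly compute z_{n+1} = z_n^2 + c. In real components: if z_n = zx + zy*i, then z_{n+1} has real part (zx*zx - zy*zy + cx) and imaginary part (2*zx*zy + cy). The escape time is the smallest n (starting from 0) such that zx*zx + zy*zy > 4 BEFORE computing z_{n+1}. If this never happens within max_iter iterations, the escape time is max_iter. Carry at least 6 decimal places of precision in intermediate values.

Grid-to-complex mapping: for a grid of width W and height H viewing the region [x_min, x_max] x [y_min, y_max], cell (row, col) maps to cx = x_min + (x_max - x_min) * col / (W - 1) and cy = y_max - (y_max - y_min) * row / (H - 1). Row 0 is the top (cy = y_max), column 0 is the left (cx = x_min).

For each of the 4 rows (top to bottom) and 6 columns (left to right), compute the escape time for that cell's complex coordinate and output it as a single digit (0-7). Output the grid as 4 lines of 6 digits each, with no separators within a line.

Answer: 123336
233577
467777
347777

Derivation:
(row=0, col=0): c = -1.8500 + 1.0900i → escape time 1
(row=0, col=1): c = -1.5280 + 1.0900i → escape time 2
(row=0, col=2): c = -1.2060 + 1.0900i → escape time 3
(row=0, col=3): c = -0.8840 + 1.0900i → escape time 3
(row=0, col=4): c = -0.5620 + 1.0900i → escape time 3
(row=0, col=5): c = -0.2400 + 1.0900i → escape time 6
(row=1, col=0): c = -1.8500 + 0.6000i → escape time 2
(row=1, col=1): c = -1.5280 + 0.6000i → escape time 3
(row=1, col=2): c = -1.2060 + 0.6000i → escape time 3
(row=1, col=3): c = -0.8840 + 0.6000i → escape time 5
(row=1, col=4): c = -0.5620 + 0.6000i → escape time 7
(row=1, col=5): c = -0.2400 + 0.6000i → escape time 7
(row=2, col=0): c = -1.8500 + 0.1100i → escape time 4
(row=2, col=1): c = -1.5280 + 0.1100i → escape time 6
(row=2, col=2): c = -1.2060 + 0.1100i → escape time 7
(row=2, col=3): c = -0.8840 + 0.1100i → escape time 7
(row=2, col=4): c = -0.5620 + 0.1100i → escape time 7
(row=2, col=5): c = -0.2400 + 0.1100i → escape time 7
(row=3, col=0): c = -1.8500 + -0.3800i → escape time 3
(row=3, col=1): c = -1.5280 + -0.3800i → escape time 4
(row=3, col=2): c = -1.2060 + -0.3800i → escape time 7
(row=3, col=3): c = -0.8840 + -0.3800i → escape time 7
(row=3, col=4): c = -0.5620 + -0.3800i → escape time 7
(row=3, col=5): c = -0.2400 + -0.3800i → escape time 7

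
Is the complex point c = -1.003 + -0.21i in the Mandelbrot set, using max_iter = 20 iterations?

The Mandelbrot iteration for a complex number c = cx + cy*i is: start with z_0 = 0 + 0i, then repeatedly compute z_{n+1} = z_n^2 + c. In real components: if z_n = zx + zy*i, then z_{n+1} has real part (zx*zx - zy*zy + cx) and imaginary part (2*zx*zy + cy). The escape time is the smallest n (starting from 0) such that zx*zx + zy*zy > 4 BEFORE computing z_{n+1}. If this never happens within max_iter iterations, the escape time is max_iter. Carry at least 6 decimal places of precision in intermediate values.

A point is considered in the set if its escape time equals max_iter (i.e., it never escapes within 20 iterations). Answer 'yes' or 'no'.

Answer: yes

Derivation:
z_0 = 0 + 0i, c = -1.0030 + -0.2100i
Iter 1: z = -1.0030 + -0.2100i, |z|^2 = 1.0501
Iter 2: z = -0.0411 + 0.2113i, |z|^2 = 0.0463
Iter 3: z = -1.0459 + -0.2274i, |z|^2 = 1.1457
Iter 4: z = 0.0393 + 0.2656i, |z|^2 = 0.0721
Iter 5: z = -1.0720 + -0.1891i, |z|^2 = 1.1850
Iter 6: z = 0.1104 + 0.1955i, |z|^2 = 0.0504
Iter 7: z = -1.0290 + -0.1668i, |z|^2 = 1.0867
Iter 8: z = 0.0280 + 0.1333i, |z|^2 = 0.0186
Iter 9: z = -1.0200 + -0.2025i, |z|^2 = 1.0814
Iter 10: z = -0.0036 + 0.2031i, |z|^2 = 0.0413
Iter 11: z = -1.0443 + -0.2115i, |z|^2 = 1.1352
Iter 12: z = 0.0427 + 0.2317i, |z|^2 = 0.0555
Iter 13: z = -1.0548 + -0.1902i, |z|^2 = 1.1489
Iter 14: z = 0.0735 + 0.1913i, |z|^2 = 0.0420
Iter 15: z = -1.0342 + -0.1819i, |z|^2 = 1.1026
Iter 16: z = 0.0334 + 0.1662i, |z|^2 = 0.0287
Iter 17: z = -1.0295 + -0.1989i, |z|^2 = 1.0994
Iter 18: z = 0.0173 + 0.1995i, |z|^2 = 0.0401
Iter 19: z = -1.0425 + -0.2031i, |z|^2 = 1.1281
Did not escape in 20 iterations → in set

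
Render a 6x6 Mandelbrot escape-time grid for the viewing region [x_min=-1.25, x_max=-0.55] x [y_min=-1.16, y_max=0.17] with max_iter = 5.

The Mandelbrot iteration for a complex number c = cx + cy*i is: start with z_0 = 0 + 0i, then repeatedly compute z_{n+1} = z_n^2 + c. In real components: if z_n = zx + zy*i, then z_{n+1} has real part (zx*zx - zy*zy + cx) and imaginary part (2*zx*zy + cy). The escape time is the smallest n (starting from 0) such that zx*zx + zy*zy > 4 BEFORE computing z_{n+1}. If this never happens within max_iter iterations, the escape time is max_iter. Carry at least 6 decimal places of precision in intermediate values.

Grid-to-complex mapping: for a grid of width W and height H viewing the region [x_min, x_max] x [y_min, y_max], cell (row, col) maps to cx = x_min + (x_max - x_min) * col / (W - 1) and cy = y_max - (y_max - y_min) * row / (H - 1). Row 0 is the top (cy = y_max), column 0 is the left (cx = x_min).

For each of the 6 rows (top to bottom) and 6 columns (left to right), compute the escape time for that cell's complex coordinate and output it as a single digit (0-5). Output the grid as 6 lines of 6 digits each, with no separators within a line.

Answer: 555555
555555
555555
344555
333344
233333

Derivation:
(row=0, col=0): c = -1.2500 + 0.1700i → escape time 5
(row=0, col=1): c = -1.1100 + 0.1700i → escape time 5
(row=0, col=2): c = -0.9700 + 0.1700i → escape time 5
(row=0, col=3): c = -0.8300 + 0.1700i → escape time 5
(row=0, col=4): c = -0.6900 + 0.1700i → escape time 5
(row=0, col=5): c = -0.5500 + 0.1700i → escape time 5
(row=1, col=0): c = -1.2500 + -0.0960i → escape time 5
(row=1, col=1): c = -1.1100 + -0.0960i → escape time 5
(row=1, col=2): c = -0.9700 + -0.0960i → escape time 5
(row=1, col=3): c = -0.8300 + -0.0960i → escape time 5
(row=1, col=4): c = -0.6900 + -0.0960i → escape time 5
(row=1, col=5): c = -0.5500 + -0.0960i → escape time 5
(row=2, col=0): c = -1.2500 + -0.3620i → escape time 5
(row=2, col=1): c = -1.1100 + -0.3620i → escape time 5
(row=2, col=2): c = -0.9700 + -0.3620i → escape time 5
(row=2, col=3): c = -0.8300 + -0.3620i → escape time 5
(row=2, col=4): c = -0.6900 + -0.3620i → escape time 5
(row=2, col=5): c = -0.5500 + -0.3620i → escape time 5
(row=3, col=0): c = -1.2500 + -0.6280i → escape time 3
(row=3, col=1): c = -1.1100 + -0.6280i → escape time 4
(row=3, col=2): c = -0.9700 + -0.6280i → escape time 4
(row=3, col=3): c = -0.8300 + -0.6280i → escape time 5
(row=3, col=4): c = -0.6900 + -0.6280i → escape time 5
(row=3, col=5): c = -0.5500 + -0.6280i → escape time 5
(row=4, col=0): c = -1.2500 + -0.8940i → escape time 3
(row=4, col=1): c = -1.1100 + -0.8940i → escape time 3
(row=4, col=2): c = -0.9700 + -0.8940i → escape time 3
(row=4, col=3): c = -0.8300 + -0.8940i → escape time 3
(row=4, col=4): c = -0.6900 + -0.8940i → escape time 4
(row=4, col=5): c = -0.5500 + -0.8940i → escape time 4
(row=5, col=0): c = -1.2500 + -1.1600i → escape time 2
(row=5, col=1): c = -1.1100 + -1.1600i → escape time 3
(row=5, col=2): c = -0.9700 + -1.1600i → escape time 3
(row=5, col=3): c = -0.8300 + -1.1600i → escape time 3
(row=5, col=4): c = -0.6900 + -1.1600i → escape time 3
(row=5, col=5): c = -0.5500 + -1.1600i → escape time 3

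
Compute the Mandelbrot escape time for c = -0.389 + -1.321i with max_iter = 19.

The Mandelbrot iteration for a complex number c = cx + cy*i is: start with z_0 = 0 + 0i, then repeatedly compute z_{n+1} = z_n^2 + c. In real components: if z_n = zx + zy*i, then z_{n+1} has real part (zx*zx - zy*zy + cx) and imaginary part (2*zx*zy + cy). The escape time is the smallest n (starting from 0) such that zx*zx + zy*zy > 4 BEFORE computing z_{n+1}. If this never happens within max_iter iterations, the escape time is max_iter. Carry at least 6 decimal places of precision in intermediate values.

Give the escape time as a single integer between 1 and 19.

Answer: 2

Derivation:
z_0 = 0 + 0i, c = -0.3890 + -1.3210i
Iter 1: z = -0.3890 + -1.3210i, |z|^2 = 1.8964
Iter 2: z = -1.9827 + -0.2933i, |z|^2 = 4.0172
Escaped at iteration 2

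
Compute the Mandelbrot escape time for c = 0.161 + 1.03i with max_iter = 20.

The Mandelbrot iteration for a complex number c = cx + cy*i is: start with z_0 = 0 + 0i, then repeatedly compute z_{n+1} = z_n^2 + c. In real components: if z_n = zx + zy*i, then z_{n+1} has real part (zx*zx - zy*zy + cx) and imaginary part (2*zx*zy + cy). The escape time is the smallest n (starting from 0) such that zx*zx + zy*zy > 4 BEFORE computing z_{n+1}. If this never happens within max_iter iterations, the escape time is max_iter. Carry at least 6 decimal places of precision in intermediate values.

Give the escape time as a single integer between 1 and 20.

z_0 = 0 + 0i, c = 0.1610 + 1.0300i
Iter 1: z = 0.1610 + 1.0300i, |z|^2 = 1.0868
Iter 2: z = -0.8740 + 1.3617i, |z|^2 = 2.6180
Iter 3: z = -0.9293 + -1.3501i, |z|^2 = 2.6864
Iter 4: z = -0.7983 + 3.5393i, |z|^2 = 13.1638
Escaped at iteration 4

Answer: 4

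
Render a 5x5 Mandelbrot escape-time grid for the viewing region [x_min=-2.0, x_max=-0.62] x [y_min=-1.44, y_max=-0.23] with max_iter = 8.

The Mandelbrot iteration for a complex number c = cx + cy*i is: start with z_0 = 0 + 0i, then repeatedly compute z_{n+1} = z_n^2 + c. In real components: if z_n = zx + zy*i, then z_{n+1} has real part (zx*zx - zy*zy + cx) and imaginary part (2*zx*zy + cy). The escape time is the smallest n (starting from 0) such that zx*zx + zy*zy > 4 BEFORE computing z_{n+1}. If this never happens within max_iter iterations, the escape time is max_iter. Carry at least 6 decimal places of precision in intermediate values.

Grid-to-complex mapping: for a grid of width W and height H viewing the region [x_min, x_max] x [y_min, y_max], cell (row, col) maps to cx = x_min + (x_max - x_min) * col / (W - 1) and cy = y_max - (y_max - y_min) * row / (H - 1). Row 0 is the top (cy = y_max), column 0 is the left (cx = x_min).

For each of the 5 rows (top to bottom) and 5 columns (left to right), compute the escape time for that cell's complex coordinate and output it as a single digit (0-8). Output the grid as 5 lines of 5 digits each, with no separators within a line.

(row=0, col=0): c = -2.0000 + -0.2300i → escape time 1
(row=0, col=1): c = -1.6550 + -0.2300i → escape time 4
(row=0, col=2): c = -1.3100 + -0.2300i → escape time 7
(row=0, col=3): c = -0.9650 + -0.2300i → escape time 8
(row=0, col=4): c = -0.6200 + -0.2300i → escape time 8
(row=1, col=0): c = -2.0000 + -0.5325i → escape time 1
(row=1, col=1): c = -1.6550 + -0.5325i → escape time 3
(row=1, col=2): c = -1.3100 + -0.5325i → escape time 3
(row=1, col=3): c = -0.9650 + -0.5325i → escape time 5
(row=1, col=4): c = -0.6200 + -0.5325i → escape time 8
(row=2, col=0): c = -2.0000 + -0.8350i → escape time 1
(row=2, col=1): c = -1.6550 + -0.8350i → escape time 3
(row=2, col=2): c = -1.3100 + -0.8350i → escape time 3
(row=2, col=3): c = -0.9650 + -0.8350i → escape time 3
(row=2, col=4): c = -0.6200 + -0.8350i → escape time 4
(row=3, col=0): c = -2.0000 + -1.1375i → escape time 1
(row=3, col=1): c = -1.6550 + -1.1375i → escape time 1
(row=3, col=2): c = -1.3100 + -1.1375i → escape time 2
(row=3, col=3): c = -0.9650 + -1.1375i → escape time 3
(row=3, col=4): c = -0.6200 + -1.1375i → escape time 3
(row=4, col=0): c = -2.0000 + -1.4400i → escape time 1
(row=4, col=1): c = -1.6550 + -1.4400i → escape time 1
(row=4, col=2): c = -1.3100 + -1.4400i → escape time 2
(row=4, col=3): c = -0.9650 + -1.4400i → escape time 2
(row=4, col=4): c = -0.6200 + -1.4400i → escape time 2

Answer: 14788
13358
13334
11233
11222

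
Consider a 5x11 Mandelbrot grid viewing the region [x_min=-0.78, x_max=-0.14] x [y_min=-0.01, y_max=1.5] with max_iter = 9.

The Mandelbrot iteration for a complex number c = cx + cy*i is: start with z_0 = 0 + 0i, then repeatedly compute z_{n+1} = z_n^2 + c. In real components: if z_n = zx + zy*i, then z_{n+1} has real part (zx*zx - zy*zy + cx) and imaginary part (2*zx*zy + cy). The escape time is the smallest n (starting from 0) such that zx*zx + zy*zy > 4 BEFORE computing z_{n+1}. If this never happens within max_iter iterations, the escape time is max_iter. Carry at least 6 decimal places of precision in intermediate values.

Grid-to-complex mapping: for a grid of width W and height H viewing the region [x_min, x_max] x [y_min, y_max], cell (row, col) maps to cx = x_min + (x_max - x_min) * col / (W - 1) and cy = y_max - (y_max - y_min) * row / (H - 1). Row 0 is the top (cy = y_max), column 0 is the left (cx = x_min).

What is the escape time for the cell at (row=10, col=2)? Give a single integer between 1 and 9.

Answer: 9

Derivation:
z_0 = 0 + 0i, c = -0.4600 + -0.0100i
Iter 1: z = -0.4600 + -0.0100i, |z|^2 = 0.2117
Iter 2: z = -0.2485 + -0.0008i, |z|^2 = 0.0618
Iter 3: z = -0.3982 + -0.0096i, |z|^2 = 0.1587
Iter 4: z = -0.3015 + -0.0024i, |z|^2 = 0.0909
Iter 5: z = -0.3691 + -0.0086i, |z|^2 = 0.1363
Iter 6: z = -0.3238 + -0.0037i, |z|^2 = 0.1049
Iter 7: z = -0.3551 + -0.0076i, |z|^2 = 0.1262
Iter 8: z = -0.3339 + -0.0046i, |z|^2 = 0.1115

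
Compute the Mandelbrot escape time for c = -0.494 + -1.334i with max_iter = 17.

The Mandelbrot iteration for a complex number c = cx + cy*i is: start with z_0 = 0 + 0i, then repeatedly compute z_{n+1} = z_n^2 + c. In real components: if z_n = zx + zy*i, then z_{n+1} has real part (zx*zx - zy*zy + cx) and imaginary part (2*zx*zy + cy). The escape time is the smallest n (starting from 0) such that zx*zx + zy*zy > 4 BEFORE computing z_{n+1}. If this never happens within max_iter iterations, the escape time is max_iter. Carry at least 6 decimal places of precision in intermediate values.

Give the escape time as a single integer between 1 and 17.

Answer: 2

Derivation:
z_0 = 0 + 0i, c = -0.4940 + -1.3340i
Iter 1: z = -0.4940 + -1.3340i, |z|^2 = 2.0236
Iter 2: z = -2.0295 + -0.0160i, |z|^2 = 4.1192
Escaped at iteration 2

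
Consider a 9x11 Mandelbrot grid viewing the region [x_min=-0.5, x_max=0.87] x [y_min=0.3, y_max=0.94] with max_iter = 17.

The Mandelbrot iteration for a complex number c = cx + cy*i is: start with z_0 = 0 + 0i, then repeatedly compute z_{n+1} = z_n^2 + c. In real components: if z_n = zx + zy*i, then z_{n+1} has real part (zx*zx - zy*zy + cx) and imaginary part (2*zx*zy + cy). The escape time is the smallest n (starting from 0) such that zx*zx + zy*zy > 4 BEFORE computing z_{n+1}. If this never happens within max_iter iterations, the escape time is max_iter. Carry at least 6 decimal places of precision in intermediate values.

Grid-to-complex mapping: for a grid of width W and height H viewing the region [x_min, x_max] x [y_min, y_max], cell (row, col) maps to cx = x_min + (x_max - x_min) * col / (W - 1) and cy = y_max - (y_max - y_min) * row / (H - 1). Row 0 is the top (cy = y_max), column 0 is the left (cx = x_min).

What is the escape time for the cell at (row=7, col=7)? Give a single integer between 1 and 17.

z_0 = 0 + 0i, c = 0.6987 + 0.4920i
Iter 1: z = 0.6987 + 0.4920i, |z|^2 = 0.7303
Iter 2: z = 0.9449 + 1.1796i, |z|^2 = 2.2843
Iter 3: z = 0.2003 + 2.7212i, |z|^2 = 7.4453
Escaped at iteration 3

Answer: 3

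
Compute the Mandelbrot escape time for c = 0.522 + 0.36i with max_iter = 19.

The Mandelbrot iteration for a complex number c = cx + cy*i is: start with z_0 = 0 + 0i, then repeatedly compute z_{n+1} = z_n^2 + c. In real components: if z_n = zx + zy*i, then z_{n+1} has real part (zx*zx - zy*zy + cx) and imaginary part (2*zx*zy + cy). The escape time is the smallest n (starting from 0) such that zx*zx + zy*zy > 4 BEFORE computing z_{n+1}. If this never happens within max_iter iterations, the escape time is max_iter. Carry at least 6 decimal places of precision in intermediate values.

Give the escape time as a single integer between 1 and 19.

z_0 = 0 + 0i, c = 0.5220 + 0.3600i
Iter 1: z = 0.5220 + 0.3600i, |z|^2 = 0.4021
Iter 2: z = 0.6649 + 0.7358i, |z|^2 = 0.9835
Iter 3: z = 0.4226 + 1.3385i, |z|^2 = 1.9702
Iter 4: z = -1.0910 + 1.4913i, |z|^2 = 3.4143
Iter 5: z = -0.5118 + -2.8940i, |z|^2 = 8.6372
Escaped at iteration 5

Answer: 5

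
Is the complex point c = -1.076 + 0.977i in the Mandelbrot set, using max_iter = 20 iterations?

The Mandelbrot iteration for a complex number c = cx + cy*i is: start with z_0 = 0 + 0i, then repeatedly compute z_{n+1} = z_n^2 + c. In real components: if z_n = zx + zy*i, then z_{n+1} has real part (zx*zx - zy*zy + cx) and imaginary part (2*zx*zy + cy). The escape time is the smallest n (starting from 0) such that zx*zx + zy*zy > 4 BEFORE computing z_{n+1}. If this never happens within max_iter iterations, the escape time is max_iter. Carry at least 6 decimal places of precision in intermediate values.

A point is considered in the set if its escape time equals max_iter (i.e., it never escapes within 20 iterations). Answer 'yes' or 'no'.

z_0 = 0 + 0i, c = -1.0760 + 0.9770i
Iter 1: z = -1.0760 + 0.9770i, |z|^2 = 2.1123
Iter 2: z = -0.8728 + -1.1255i, |z|^2 = 2.0285
Iter 3: z = -1.5811 + 2.9416i, |z|^2 = 11.1526
Escaped at iteration 3

Answer: no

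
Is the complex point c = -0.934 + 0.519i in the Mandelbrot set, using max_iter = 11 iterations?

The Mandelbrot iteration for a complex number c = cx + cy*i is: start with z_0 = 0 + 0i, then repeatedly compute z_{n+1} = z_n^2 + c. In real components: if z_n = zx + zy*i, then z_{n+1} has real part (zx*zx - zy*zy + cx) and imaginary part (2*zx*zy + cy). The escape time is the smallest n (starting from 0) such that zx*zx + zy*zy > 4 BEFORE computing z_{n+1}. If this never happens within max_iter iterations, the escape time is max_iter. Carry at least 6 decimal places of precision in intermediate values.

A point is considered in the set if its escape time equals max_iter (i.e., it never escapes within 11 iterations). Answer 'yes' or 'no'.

Answer: no

Derivation:
z_0 = 0 + 0i, c = -0.9340 + 0.5190i
Iter 1: z = -0.9340 + 0.5190i, |z|^2 = 1.1417
Iter 2: z = -0.3310 + -0.4505i, |z|^2 = 0.3125
Iter 3: z = -1.0274 + 0.8172i, |z|^2 = 1.7234
Iter 4: z = -0.5464 + -1.1602i, |z|^2 = 1.6446
Iter 5: z = -1.9816 + 1.7868i, |z|^2 = 7.1192
Escaped at iteration 5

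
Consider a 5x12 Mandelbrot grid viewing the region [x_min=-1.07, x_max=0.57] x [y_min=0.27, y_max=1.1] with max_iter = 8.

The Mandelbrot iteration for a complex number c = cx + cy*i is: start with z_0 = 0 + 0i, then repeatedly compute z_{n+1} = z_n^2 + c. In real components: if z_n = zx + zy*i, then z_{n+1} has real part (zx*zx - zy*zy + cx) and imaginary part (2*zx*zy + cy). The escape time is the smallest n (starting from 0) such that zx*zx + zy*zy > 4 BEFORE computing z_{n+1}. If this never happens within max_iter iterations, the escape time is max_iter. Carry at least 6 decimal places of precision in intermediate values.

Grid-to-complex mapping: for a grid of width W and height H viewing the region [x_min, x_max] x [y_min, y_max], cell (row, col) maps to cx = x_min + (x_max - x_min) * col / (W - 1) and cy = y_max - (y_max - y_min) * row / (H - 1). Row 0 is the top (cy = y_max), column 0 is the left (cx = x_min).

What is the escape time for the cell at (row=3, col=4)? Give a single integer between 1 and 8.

Answer: 3

Derivation:
z_0 = 0 + 0i, c = 0.5700 + 0.8736i
Iter 1: z = 0.5700 + 0.8736i, |z|^2 = 1.0881
Iter 2: z = 0.1317 + 1.8696i, |z|^2 = 3.5127
Iter 3: z = -2.9080 + 1.3659i, |z|^2 = 10.3222
Escaped at iteration 3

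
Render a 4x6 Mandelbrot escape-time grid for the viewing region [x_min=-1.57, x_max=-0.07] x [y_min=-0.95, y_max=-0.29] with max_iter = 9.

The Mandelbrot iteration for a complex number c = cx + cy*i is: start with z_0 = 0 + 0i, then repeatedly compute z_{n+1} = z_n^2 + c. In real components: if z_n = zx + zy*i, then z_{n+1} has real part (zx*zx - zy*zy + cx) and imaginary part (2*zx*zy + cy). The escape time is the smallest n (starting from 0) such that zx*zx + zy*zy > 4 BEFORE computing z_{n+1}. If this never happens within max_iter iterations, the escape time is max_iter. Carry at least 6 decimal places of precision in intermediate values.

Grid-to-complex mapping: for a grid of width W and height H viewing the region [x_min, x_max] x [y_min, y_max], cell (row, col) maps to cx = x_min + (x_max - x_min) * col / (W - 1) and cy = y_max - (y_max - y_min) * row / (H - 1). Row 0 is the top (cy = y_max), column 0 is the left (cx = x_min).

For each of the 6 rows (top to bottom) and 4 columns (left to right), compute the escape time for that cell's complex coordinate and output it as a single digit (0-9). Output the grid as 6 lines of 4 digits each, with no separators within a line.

(row=0, col=0): c = -1.5700 + -0.2900i → escape time 4
(row=0, col=1): c = -1.0700 + -0.2900i → escape time 9
(row=0, col=2): c = -0.5700 + -0.2900i → escape time 9
(row=0, col=3): c = -0.0700 + -0.2900i → escape time 9
(row=1, col=0): c = -1.5700 + -0.4220i → escape time 3
(row=1, col=1): c = -1.0700 + -0.4220i → escape time 6
(row=1, col=2): c = -0.5700 + -0.4220i → escape time 9
(row=1, col=3): c = -0.0700 + -0.4220i → escape time 9
(row=2, col=0): c = -1.5700 + -0.5540i → escape time 3
(row=2, col=1): c = -1.0700 + -0.5540i → escape time 5
(row=2, col=2): c = -0.5700 + -0.5540i → escape time 9
(row=2, col=3): c = -0.0700 + -0.5540i → escape time 9
(row=3, col=0): c = -1.5700 + -0.6860i → escape time 3
(row=3, col=1): c = -1.0700 + -0.6860i → escape time 3
(row=3, col=2): c = -0.5700 + -0.6860i → escape time 9
(row=3, col=3): c = -0.0700 + -0.6860i → escape time 9
(row=4, col=0): c = -1.5700 + -0.8180i → escape time 3
(row=4, col=1): c = -1.0700 + -0.8180i → escape time 3
(row=4, col=2): c = -0.5700 + -0.8180i → escape time 4
(row=4, col=3): c = -0.0700 + -0.8180i → escape time 9
(row=5, col=0): c = -1.5700 + -0.9500i → escape time 2
(row=5, col=1): c = -1.0700 + -0.9500i → escape time 3
(row=5, col=2): c = -0.5700 + -0.9500i → escape time 4
(row=5, col=3): c = -0.0700 + -0.9500i → escape time 9

Answer: 4999
3699
3599
3399
3349
2349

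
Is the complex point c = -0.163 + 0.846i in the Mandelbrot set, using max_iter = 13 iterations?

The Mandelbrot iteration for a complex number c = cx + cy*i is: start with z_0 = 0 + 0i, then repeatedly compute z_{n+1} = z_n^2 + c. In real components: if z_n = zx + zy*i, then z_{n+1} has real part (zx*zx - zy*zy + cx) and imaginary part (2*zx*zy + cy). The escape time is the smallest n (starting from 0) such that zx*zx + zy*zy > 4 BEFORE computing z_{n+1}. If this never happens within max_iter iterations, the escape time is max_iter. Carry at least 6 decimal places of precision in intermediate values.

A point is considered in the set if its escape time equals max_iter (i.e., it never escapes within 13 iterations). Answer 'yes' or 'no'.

z_0 = 0 + 0i, c = -0.1630 + 0.8460i
Iter 1: z = -0.1630 + 0.8460i, |z|^2 = 0.7423
Iter 2: z = -0.8521 + 0.5702i, |z|^2 = 1.0513
Iter 3: z = 0.2380 + -0.1258i, |z|^2 = 0.0725
Iter 4: z = -0.1222 + 0.7861i, |z|^2 = 0.6329
Iter 5: z = -0.7661 + 0.6539i, |z|^2 = 1.0144
Iter 6: z = -0.0038 + -0.1559i, |z|^2 = 0.0243
Iter 7: z = -0.1873 + 0.8472i, |z|^2 = 0.7528
Iter 8: z = -0.8456 + 0.5287i, |z|^2 = 0.9946
Iter 9: z = 0.2726 + -0.0481i, |z|^2 = 0.0766
Iter 10: z = -0.0910 + 0.8198i, |z|^2 = 0.6803
Iter 11: z = -0.8267 + 0.6968i, |z|^2 = 1.1690
Iter 12: z = 0.0349 + -0.3061i, |z|^2 = 0.0949
Did not escape in 13 iterations → in set

Answer: yes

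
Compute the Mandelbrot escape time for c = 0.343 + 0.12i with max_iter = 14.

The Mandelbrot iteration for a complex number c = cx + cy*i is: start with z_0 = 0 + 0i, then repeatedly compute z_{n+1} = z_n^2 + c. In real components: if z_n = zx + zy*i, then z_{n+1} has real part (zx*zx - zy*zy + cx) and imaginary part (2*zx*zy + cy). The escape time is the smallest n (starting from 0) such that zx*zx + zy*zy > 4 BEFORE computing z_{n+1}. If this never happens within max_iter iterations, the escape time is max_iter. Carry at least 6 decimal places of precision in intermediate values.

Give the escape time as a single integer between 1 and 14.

z_0 = 0 + 0i, c = 0.3430 + 0.1200i
Iter 1: z = 0.3430 + 0.1200i, |z|^2 = 0.1320
Iter 2: z = 0.4462 + 0.2023i, |z|^2 = 0.2401
Iter 3: z = 0.5012 + 0.3006i, |z|^2 = 0.3415
Iter 4: z = 0.5039 + 0.4213i, |z|^2 = 0.4314
Iter 5: z = 0.4194 + 0.5446i, |z|^2 = 0.4724
Iter 6: z = 0.2224 + 0.5768i, |z|^2 = 0.3821
Iter 7: z = 0.0598 + 0.3765i, |z|^2 = 0.1453
Iter 8: z = 0.2048 + 0.1650i, |z|^2 = 0.0692
Iter 9: z = 0.3577 + 0.1876i, |z|^2 = 0.1632
Iter 10: z = 0.4358 + 0.2542i, |z|^2 = 0.2545
Iter 11: z = 0.4683 + 0.3416i, |z|^2 = 0.3359
Iter 12: z = 0.4456 + 0.4399i, |z|^2 = 0.3921
Iter 13: z = 0.3481 + 0.5120i, |z|^2 = 0.3833

Answer: 14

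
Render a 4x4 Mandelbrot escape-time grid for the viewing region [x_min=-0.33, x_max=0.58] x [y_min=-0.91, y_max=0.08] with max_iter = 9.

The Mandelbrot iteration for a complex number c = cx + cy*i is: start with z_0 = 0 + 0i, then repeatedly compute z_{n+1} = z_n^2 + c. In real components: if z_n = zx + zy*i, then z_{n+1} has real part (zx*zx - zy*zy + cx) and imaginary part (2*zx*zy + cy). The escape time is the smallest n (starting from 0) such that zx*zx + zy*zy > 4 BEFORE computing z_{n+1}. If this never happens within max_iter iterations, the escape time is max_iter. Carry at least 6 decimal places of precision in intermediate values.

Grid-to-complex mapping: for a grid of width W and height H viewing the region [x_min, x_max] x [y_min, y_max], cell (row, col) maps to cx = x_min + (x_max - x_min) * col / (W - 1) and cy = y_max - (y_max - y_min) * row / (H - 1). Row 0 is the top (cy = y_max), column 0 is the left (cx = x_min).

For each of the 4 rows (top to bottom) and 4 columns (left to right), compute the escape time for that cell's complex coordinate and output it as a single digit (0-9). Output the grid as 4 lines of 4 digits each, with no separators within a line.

Answer: 9994
9994
9993
5843

Derivation:
(row=0, col=0): c = -0.3300 + 0.0800i → escape time 9
(row=0, col=1): c = -0.0267 + 0.0800i → escape time 9
(row=0, col=2): c = 0.2767 + 0.0800i → escape time 9
(row=0, col=3): c = 0.5800 + 0.0800i → escape time 4
(row=1, col=0): c = -0.3300 + -0.2500i → escape time 9
(row=1, col=1): c = -0.0267 + -0.2500i → escape time 9
(row=1, col=2): c = 0.2767 + -0.2500i → escape time 9
(row=1, col=3): c = 0.5800 + -0.2500i → escape time 4
(row=2, col=0): c = -0.3300 + -0.5800i → escape time 9
(row=2, col=1): c = -0.0267 + -0.5800i → escape time 9
(row=2, col=2): c = 0.2767 + -0.5800i → escape time 9
(row=2, col=3): c = 0.5800 + -0.5800i → escape time 3
(row=3, col=0): c = -0.3300 + -0.9100i → escape time 5
(row=3, col=1): c = -0.0267 + -0.9100i → escape time 8
(row=3, col=2): c = 0.2767 + -0.9100i → escape time 4
(row=3, col=3): c = 0.5800 + -0.9100i → escape time 3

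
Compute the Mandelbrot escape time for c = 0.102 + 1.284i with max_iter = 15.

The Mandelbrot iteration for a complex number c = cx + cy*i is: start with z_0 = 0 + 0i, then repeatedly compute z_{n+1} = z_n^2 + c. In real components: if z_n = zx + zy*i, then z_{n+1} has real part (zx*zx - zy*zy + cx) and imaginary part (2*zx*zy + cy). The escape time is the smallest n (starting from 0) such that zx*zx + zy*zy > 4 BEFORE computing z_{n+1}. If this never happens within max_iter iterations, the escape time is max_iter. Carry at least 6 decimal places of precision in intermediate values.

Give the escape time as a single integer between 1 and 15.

Answer: 2

Derivation:
z_0 = 0 + 0i, c = 0.1020 + 1.2840i
Iter 1: z = 0.1020 + 1.2840i, |z|^2 = 1.6591
Iter 2: z = -1.5363 + 1.5459i, |z|^2 = 4.7500
Escaped at iteration 2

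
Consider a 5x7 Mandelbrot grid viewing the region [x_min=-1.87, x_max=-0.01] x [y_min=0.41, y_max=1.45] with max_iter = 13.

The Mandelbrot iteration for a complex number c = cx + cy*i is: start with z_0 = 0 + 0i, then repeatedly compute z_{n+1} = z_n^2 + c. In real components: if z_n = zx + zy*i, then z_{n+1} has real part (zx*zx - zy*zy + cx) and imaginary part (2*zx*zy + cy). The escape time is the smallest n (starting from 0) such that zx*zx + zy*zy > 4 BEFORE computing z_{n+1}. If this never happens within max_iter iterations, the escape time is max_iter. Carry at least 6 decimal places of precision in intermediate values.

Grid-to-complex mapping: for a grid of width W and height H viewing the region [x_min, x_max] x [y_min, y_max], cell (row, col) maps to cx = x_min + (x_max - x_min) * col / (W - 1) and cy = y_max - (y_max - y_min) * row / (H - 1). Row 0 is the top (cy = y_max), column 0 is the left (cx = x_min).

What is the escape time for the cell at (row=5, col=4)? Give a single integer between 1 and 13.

z_0 = 0 + 0i, c = -0.0100 + 0.5833i
Iter 1: z = -0.0100 + 0.5833i, |z|^2 = 0.3404
Iter 2: z = -0.3502 + 0.5717i, |z|^2 = 0.4494
Iter 3: z = -0.2142 + 0.1830i, |z|^2 = 0.0793
Iter 4: z = 0.0024 + 0.5050i, |z|^2 = 0.2550
Iter 5: z = -0.2650 + 0.5858i, |z|^2 = 0.4133
Iter 6: z = -0.2829 + 0.2729i, |z|^2 = 0.1545
Iter 7: z = -0.0045 + 0.4289i, |z|^2 = 0.1840
Iter 8: z = -0.1940 + 0.5795i, |z|^2 = 0.3735
Iter 9: z = -0.3082 + 0.3585i, |z|^2 = 0.2235
Iter 10: z = -0.0435 + 0.3623i, |z|^2 = 0.1332
Iter 11: z = -0.1394 + 0.5518i, |z|^2 = 0.3239
Iter 12: z = -0.2950 + 0.4295i, |z|^2 = 0.2715

Answer: 13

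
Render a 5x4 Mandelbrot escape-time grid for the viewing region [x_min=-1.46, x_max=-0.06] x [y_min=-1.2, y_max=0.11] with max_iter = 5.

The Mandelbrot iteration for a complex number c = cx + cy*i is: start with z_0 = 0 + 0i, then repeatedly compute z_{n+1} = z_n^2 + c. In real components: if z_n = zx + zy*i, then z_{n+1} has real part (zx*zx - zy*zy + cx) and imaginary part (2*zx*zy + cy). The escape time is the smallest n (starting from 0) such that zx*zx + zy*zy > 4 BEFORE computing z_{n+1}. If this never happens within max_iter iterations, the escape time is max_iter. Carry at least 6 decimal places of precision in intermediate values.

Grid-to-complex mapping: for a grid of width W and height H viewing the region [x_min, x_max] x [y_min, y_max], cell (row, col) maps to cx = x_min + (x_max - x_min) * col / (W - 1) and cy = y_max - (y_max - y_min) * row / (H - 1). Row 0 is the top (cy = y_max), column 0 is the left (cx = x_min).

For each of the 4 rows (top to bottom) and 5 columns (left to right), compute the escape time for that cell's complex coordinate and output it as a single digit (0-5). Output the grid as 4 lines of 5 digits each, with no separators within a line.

(row=0, col=0): c = -1.4600 + 0.1100i → escape time 5
(row=0, col=1): c = -1.1100 + 0.1100i → escape time 5
(row=0, col=2): c = -0.7600 + 0.1100i → escape time 5
(row=0, col=3): c = -0.4100 + 0.1100i → escape time 5
(row=0, col=4): c = -0.0600 + 0.1100i → escape time 5
(row=1, col=0): c = -1.4600 + -0.3267i → escape time 5
(row=1, col=1): c = -1.1100 + -0.3267i → escape time 5
(row=1, col=2): c = -0.7600 + -0.3267i → escape time 5
(row=1, col=3): c = -0.4100 + -0.3267i → escape time 5
(row=1, col=4): c = -0.0600 + -0.3267i → escape time 5
(row=2, col=0): c = -1.4600 + -0.7633i → escape time 3
(row=2, col=1): c = -1.1100 + -0.7633i → escape time 3
(row=2, col=2): c = -0.7600 + -0.7633i → escape time 4
(row=2, col=3): c = -0.4100 + -0.7633i → escape time 5
(row=2, col=4): c = -0.0600 + -0.7633i → escape time 5
(row=3, col=0): c = -1.4600 + -1.2000i → escape time 2
(row=3, col=1): c = -1.1100 + -1.2000i → escape time 3
(row=3, col=2): c = -0.7600 + -1.2000i → escape time 3
(row=3, col=3): c = -0.4100 + -1.2000i → escape time 3
(row=3, col=4): c = -0.0600 + -1.2000i → escape time 3

Answer: 55555
55555
33455
23333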